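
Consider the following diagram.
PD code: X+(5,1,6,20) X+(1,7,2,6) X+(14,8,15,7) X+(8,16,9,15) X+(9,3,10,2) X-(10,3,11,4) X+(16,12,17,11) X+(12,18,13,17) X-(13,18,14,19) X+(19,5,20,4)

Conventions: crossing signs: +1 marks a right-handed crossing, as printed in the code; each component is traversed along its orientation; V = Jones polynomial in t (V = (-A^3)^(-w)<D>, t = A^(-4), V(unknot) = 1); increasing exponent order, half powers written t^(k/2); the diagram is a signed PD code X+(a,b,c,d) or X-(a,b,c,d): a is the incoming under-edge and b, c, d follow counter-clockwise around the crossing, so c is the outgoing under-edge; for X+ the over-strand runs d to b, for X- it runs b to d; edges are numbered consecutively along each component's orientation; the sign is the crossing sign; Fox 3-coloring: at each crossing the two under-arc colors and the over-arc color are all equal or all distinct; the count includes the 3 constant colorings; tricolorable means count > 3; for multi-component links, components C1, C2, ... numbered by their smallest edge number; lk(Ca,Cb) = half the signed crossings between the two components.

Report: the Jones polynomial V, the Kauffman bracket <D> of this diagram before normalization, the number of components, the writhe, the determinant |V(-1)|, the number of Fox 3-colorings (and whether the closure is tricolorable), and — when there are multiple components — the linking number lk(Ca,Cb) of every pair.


V(t) = t^2 + 2t^4 - 2t^5 + t^6 - 2t^7 + t^8
bracket: A^-14 - 2A^-10 + A^-6 - 2A^-2 + 2A^2 + A^10, w = +6
1 component, writhe +6, over 10 crossings
det 9, colorings 27 of 3^10 — tricolorable
observation: the span of V is 6, forcing >= 6 crossings in any diagram


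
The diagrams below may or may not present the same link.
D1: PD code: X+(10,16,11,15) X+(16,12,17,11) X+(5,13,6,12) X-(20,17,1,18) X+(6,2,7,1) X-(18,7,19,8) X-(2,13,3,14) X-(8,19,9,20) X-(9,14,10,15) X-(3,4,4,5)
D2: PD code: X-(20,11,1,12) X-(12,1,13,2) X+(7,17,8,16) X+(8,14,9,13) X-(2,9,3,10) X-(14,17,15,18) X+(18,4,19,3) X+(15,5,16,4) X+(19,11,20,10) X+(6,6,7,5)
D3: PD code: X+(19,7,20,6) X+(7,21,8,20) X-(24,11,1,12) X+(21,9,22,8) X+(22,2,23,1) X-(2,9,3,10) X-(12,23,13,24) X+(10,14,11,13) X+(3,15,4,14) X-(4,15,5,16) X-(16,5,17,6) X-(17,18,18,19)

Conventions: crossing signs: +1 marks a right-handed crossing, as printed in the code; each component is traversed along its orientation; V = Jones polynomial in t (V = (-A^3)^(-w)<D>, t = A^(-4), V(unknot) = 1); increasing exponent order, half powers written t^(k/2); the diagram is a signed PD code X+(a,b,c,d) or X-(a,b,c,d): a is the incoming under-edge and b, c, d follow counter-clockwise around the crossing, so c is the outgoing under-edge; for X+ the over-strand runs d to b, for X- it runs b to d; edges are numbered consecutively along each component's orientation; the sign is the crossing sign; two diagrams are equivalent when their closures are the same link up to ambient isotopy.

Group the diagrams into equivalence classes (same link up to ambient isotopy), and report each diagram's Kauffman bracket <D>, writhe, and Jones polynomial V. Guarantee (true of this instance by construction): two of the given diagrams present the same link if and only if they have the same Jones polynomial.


classes: {D1} | {D2, D3}
V(D1) = -t^-4 + t^-3 + t^-1  [10 crossings, <D> = A^-2 + A^6 - A^10, w = -2]
V(D2) = t^-2 - t^-1 + 2 - 2t + t^2 - t^3 + t^4  (w +2, c 10, <D> = A^-10 - A^-6 + A^-2 - 2A^2 + 2A^6 - A^10 + A^14)
V(D3) = t^-2 - t^-1 + 2 - 2t + t^2 - t^3 + t^4  (w 0, c 12, <D> = A^-16 - A^-12 + A^-8 - 2A^-4 + 2 - A^4 + A^8)
insight: comparing 3 Jones polynomials yields 2 groups


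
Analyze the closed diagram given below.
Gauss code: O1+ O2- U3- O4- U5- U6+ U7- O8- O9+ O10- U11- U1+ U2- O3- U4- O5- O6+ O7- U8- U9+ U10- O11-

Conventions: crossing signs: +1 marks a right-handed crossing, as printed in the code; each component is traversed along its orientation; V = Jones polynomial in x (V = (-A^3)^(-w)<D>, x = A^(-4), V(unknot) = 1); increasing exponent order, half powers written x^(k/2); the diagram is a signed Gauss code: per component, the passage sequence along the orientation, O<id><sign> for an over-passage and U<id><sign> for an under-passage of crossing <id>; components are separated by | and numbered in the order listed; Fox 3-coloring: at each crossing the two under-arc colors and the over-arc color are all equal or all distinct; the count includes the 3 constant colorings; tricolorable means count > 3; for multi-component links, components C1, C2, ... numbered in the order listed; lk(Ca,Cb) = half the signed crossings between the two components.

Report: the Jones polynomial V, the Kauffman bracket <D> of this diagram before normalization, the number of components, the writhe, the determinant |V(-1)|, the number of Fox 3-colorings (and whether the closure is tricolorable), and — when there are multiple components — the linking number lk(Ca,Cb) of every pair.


Jones polynomial: V(x) = -x^-7 + x^-6 - x^-5 + x^-4 + x^-2
<D> = -A^-7 - A + A^5 - A^9 + A^13; writhe -5
components 1, writhe -5 (11 crossings)
3-colorings: 3 of 3^11, det 5 — not tricolorable
note: the span of V is 5, forcing >= 5 crossings in any diagram


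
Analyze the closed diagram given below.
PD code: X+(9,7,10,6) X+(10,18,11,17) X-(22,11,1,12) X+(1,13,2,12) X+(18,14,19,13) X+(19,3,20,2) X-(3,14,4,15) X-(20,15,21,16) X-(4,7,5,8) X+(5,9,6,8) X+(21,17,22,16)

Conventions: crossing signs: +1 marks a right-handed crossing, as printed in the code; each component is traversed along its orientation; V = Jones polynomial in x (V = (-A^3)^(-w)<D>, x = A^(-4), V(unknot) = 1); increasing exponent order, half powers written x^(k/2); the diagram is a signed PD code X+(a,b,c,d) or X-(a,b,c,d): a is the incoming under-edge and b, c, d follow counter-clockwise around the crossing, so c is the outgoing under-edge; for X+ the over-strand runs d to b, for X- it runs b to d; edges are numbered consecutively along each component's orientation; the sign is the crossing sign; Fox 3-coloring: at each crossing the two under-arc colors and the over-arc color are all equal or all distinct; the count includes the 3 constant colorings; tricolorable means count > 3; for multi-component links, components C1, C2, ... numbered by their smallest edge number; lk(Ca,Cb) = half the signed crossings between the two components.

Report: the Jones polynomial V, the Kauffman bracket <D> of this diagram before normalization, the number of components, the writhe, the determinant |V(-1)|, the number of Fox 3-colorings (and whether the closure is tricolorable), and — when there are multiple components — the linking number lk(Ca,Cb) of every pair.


V = 1
<D> = -A^9 (w = +3)
1 component over 11 crossings, w = +3
3 Fox colorings among 3^11, |V(-1)| = 1: not tricolorable
why: w = +3 (over 11 crossings) is diagram-only; (-A^3)^(-3) removes it from V


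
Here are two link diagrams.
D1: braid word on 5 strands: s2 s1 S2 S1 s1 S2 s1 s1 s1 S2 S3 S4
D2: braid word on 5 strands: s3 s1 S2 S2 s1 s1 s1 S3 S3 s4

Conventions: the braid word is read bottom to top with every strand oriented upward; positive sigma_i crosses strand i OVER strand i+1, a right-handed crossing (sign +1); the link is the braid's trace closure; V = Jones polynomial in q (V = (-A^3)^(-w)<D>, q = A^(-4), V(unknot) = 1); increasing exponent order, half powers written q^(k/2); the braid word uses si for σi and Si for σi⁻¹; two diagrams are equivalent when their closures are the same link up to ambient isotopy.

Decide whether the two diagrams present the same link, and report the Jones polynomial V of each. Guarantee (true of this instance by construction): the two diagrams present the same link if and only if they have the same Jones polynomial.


same link: yes
V(D1) = q^-1 + 2q - q^2 + 2q^3 - q^4 + q^5  [12 crossings, <D> = A^-20 - A^-16 + 2A^-12 - A^-8 + 2A^-4 + A^4, w = 0]
V(D2) = q^-1 + 2q - q^2 + 2q^3 - q^4 + q^5  (w +2, c 10, <D> = A^-14 - A^-10 + 2A^-6 - A^-2 + 2A^2 + A^10)
note: one V(q) for all 2 diagrams — one class (guaranteed)


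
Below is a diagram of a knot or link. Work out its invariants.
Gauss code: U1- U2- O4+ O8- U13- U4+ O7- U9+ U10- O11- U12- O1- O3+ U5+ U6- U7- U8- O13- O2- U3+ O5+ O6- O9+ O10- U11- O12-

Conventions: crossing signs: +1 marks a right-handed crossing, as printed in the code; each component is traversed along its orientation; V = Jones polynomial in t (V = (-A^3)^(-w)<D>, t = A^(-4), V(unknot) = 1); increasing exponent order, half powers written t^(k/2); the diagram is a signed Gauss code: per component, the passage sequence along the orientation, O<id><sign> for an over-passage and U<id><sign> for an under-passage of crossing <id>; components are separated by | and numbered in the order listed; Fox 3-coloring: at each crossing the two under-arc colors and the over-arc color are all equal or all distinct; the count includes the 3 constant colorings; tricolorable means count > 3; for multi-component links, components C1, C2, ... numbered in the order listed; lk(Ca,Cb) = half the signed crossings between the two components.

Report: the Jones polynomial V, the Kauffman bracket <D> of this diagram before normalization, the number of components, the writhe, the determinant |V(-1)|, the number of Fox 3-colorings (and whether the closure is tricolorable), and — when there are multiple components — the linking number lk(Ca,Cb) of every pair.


V = -t^-8 + t^-7 - t^-6 + 2t^-5 - 2t^-4 + 2t^-3 - t^-2 + t^-1
<D> = -A^-11 + A^-7 - 2A^-3 + 2A - 2A^5 + A^9 - A^13 + A^17 (w = -5)
1 component over 13 crossings, w = -5
3 Fox colorings among 3^13, |V(-1)| = 11: not tricolorable
why: det 11 = |V(-1)|; not divisible by 3, so not tricolorable


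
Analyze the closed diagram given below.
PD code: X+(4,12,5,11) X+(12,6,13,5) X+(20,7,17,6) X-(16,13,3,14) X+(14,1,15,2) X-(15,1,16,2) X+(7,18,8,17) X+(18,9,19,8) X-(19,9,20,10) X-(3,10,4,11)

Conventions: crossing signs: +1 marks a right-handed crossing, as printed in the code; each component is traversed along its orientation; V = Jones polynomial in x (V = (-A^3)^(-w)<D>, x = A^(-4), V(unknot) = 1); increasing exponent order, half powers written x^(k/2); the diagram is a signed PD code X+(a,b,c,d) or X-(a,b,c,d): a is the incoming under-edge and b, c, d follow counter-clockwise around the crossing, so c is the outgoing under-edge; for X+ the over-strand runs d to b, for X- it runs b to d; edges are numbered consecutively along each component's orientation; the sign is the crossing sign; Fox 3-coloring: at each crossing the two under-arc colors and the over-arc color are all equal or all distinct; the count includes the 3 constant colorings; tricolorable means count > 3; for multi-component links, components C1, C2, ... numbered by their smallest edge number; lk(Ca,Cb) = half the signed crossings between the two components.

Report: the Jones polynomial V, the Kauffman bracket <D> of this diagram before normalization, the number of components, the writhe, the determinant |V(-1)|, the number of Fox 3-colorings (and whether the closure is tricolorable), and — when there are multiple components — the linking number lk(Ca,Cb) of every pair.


Jones polynomial: V(x) = 1 + x + x^2 + x^3
<D> = A^-6 + A^-2 + A^2 + A^6; writhe +2
components 3, writhe +2 (10 crossings)
linking number lk(C1,C2) = 0
lk(C1,C3): 0
lk(C2,C3) = +1
3-colorings: 9 of 3^11, det 0 — tricolorable
note: summing lk over 3 pairs gives +1


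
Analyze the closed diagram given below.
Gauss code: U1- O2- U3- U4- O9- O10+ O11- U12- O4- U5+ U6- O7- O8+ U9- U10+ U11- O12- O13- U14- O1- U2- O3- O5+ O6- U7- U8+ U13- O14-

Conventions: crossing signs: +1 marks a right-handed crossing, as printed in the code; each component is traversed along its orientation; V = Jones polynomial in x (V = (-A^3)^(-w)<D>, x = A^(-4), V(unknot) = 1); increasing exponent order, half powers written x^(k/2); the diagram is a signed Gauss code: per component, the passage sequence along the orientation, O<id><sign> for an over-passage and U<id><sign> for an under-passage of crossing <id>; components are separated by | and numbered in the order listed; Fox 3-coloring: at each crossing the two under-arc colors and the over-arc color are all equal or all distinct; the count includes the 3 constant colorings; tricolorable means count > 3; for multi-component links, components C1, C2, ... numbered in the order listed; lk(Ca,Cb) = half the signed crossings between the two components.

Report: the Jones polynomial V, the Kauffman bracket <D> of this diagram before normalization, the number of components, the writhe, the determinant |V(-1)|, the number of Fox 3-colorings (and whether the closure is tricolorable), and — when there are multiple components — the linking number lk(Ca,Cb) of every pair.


V(x) = x^-11 - 2x^-10 + 2x^-9 - 3x^-8 + 2x^-7 - 2x^-6 + 2x^-5 + x^-3
bracket: A^-12 + 2A^-4 - 2 + 2A^4 - 3A^8 + 2A^12 - 2A^16 + A^20, w = -8
1 component, writhe -8, over 14 crossings
det 15, colorings 9 of 3^14 — tricolorable
observation: the span of V is 8, forcing >= 8 crossings in any diagram


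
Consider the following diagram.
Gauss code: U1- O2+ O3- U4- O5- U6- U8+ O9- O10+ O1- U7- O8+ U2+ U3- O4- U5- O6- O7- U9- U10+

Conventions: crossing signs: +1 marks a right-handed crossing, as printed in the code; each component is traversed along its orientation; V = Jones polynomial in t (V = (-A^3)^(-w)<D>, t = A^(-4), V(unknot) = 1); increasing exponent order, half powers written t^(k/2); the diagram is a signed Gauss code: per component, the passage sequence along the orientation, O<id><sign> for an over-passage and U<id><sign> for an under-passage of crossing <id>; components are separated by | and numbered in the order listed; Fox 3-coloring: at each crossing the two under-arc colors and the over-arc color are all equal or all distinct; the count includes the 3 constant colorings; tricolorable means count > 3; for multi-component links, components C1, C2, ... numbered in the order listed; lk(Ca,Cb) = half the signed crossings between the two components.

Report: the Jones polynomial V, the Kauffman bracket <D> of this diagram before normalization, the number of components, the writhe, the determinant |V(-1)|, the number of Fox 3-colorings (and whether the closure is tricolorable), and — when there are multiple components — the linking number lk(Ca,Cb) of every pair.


V = -t^-6 + t^-5 - t^-4 + 2t^-3 - t^-2 + t^-1
<D> = A^-8 - A^-4 + 2 - A^4 + A^8 - A^12 (w = -4)
1 component over 10 crossings, w = -4
3 Fox colorings among 3^10, |V(-1)| = 7: not tricolorable
why: V spans 5 powers of t: at least 5 crossings in any diagram


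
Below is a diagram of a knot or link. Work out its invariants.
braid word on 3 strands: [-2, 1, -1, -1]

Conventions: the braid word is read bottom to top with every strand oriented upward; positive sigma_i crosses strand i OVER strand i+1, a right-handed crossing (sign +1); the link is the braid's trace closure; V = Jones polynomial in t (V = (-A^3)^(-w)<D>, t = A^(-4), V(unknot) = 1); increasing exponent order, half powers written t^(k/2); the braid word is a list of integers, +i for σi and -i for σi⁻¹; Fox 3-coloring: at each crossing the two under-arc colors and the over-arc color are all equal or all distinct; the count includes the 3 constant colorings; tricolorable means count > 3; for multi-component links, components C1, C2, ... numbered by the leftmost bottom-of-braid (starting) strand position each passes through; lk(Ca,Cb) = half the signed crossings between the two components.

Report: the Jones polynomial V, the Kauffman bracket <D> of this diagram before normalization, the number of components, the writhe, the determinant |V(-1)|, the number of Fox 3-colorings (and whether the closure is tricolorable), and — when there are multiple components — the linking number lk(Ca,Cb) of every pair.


Jones polynomial: V(t) = 1
<D> = A^-6; writhe -2
components 1, writhe -2 (4 crossings)
3-colorings: 3 of 3^4, det 1 — not tricolorable
note: inverse pairs cancel, leaving σ2⁻¹ σ1⁻¹


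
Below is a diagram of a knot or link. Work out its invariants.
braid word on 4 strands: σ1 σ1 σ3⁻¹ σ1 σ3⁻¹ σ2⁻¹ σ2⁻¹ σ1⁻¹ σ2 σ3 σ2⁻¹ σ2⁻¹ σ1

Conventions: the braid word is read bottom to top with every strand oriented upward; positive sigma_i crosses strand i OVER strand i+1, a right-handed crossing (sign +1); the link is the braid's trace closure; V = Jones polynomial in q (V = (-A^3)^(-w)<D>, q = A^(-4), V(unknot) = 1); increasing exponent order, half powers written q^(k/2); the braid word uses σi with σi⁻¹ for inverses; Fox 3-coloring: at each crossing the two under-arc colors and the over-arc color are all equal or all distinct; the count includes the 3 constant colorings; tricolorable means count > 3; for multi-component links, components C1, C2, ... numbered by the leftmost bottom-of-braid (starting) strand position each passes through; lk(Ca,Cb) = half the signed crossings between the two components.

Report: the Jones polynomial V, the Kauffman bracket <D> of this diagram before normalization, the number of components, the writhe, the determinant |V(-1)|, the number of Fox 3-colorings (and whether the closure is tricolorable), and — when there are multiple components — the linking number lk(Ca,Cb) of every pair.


Jones polynomial: V(q) = -q^-5 + 2q^-4 - 4q^-3 + 7q^-2 - 7q^-1 + 8 - 7q + 5q^2 - 3q^3 + q^4
<D> = -A^-19 + 3A^-15 - 5A^-11 + 7A^-7 - 8A^-3 + 7A - 7A^5 + 4A^9 - 2A^13 + A^17; writhe -1
components 1, writhe -1 (13 crossings)
3-colorings: 9 of 3^13, det 45 — tricolorable
note: w = -1 (over 13 crossings) is diagram-only; (-A^3)^(1) removes it from V


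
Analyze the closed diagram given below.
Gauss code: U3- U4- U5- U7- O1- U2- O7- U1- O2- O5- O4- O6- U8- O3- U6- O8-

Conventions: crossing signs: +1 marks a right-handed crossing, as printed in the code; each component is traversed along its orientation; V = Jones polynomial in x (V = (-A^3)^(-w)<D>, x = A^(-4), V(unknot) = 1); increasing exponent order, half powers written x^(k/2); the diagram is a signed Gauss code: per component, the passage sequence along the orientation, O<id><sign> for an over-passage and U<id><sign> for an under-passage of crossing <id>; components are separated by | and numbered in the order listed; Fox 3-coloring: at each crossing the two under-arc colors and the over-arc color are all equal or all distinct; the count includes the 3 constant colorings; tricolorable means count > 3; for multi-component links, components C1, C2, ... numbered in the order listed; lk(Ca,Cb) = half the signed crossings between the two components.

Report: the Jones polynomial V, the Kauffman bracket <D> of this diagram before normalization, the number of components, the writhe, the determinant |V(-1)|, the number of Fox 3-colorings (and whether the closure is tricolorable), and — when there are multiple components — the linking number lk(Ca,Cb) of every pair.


V(x) = x^-8 - 2x^-7 + x^-6 - 2x^-5 + 2x^-4 + x^-2
bracket: A^-16 + 2A^-8 - 2A^-4 + 1 - 2A^4 + A^8, w = -8
1 component, writhe -8, over 8 crossings
det 9, colorings 27 of 3^8 — tricolorable
observation: |V(-1)| = 9: so tricolorable, since 3 divides 9


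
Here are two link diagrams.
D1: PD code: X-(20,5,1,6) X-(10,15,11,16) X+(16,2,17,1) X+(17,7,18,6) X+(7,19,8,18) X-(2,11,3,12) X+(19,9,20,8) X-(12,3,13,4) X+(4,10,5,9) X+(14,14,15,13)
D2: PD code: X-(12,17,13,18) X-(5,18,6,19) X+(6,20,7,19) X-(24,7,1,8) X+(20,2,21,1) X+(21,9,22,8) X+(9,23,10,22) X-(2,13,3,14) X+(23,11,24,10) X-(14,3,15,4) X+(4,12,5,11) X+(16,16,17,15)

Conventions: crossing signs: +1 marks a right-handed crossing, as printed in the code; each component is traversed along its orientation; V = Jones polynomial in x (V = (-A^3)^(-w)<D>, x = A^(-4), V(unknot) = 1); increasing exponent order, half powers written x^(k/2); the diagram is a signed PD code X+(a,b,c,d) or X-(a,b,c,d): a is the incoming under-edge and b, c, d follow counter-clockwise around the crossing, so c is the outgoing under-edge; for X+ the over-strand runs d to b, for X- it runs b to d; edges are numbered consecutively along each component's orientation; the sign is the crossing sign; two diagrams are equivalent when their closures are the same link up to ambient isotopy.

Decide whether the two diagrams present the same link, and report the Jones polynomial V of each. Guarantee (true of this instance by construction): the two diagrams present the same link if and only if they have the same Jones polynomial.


same link: yes
V(D1) = -x^-3 + 2x^-2 - 3x^-1 + 5 - 4x + 4x^2 - 3x^3 + 2x^4 - x^5  [10 crossings, <D> = -A^-14 + 2A^-10 - 3A^-6 + 4A^-2 - 4A^2 + 5A^6 - 3A^10 + 2A^14 - A^18, w = +2]
V(D2) = -x^-3 + 2x^-2 - 3x^-1 + 5 - 4x + 4x^2 - 3x^3 + 2x^4 - x^5  [12 crossings, <D> = -A^-14 + 2A^-10 - 3A^-6 + 4A^-2 - 4A^2 + 5A^6 - 3A^10 + 2A^14 - A^18, w = +2]
insight: Reidemeister moves carry D1 (10 crossings) to D2 (12)


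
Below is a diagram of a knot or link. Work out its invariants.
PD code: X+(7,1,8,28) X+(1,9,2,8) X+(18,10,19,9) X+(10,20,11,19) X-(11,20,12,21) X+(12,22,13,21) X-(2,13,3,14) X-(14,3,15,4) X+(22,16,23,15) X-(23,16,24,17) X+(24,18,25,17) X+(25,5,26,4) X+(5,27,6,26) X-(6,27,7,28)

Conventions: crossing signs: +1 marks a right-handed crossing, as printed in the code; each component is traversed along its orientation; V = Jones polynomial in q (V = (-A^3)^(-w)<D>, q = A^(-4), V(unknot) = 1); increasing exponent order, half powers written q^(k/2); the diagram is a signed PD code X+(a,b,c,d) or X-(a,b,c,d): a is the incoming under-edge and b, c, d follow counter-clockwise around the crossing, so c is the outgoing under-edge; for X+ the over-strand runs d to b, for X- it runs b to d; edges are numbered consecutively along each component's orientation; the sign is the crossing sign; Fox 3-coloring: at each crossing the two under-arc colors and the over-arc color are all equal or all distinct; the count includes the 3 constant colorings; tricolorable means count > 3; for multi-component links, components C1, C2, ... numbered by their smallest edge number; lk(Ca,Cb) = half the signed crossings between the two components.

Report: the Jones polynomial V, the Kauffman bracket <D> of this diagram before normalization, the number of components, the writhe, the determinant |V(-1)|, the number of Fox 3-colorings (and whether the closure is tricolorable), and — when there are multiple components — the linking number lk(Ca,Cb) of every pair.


Jones polynomial: V(q) = 2q - 2q^2 + 3q^3 - 3q^4 + 2q^5 - 2q^6 + q^7
<D> = A^-16 - 2A^-12 + 2A^-8 - 3A^-4 + 3 - 2A^4 + 2A^8; writhe +4
components 1, writhe +4 (14 crossings)
3-colorings: 9 of 3^14, det 15 — tricolorable
note: |V(-1)| = 15: so tricolorable, since 3 divides 15


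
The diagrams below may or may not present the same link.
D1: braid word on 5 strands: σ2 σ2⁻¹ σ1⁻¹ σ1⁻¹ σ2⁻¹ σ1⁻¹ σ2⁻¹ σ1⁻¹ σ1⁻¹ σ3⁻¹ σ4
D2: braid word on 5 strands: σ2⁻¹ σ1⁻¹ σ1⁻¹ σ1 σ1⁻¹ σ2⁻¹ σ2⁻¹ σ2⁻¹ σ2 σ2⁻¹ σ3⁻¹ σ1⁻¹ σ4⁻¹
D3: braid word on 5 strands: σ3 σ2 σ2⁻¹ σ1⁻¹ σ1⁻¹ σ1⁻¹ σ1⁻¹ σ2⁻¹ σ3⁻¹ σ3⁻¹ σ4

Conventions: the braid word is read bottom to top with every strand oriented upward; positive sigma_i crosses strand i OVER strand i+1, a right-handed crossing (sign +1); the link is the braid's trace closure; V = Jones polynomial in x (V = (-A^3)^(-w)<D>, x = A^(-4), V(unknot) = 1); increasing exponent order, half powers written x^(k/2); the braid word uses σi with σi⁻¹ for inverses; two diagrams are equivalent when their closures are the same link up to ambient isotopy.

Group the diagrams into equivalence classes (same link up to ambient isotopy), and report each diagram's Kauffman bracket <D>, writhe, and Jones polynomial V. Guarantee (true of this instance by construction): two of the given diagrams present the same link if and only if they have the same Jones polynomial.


classes: {D1, D2} | {D3}
V(D1) = -x^(-17/2) + x^(-15/2) - x^(-13/2) + x^(-11/2) - x^(-9/2) - x^(-5/2)  [11 crossings, <D> = A^-11 + A^-3 - A + A^5 - A^9 + A^13, w = -7]
V(D2) = -x^(-17/2) + x^(-15/2) - x^(-13/2) + x^(-11/2) - x^(-9/2) - x^(-5/2)  (w -9, c 13, <D> = A^-17 + A^-9 - A^-5 + A^-1 - A^3 + A^7)
D3 (bracket A^-9 + A^-1 - A^3 + A^7; 11 crossings at w = -5): V = -x^(-11/2) + x^(-9/2) - x^(-7/2) - x^(-3/2)
note: V(x) takes 2 values over 3 diagrams, fixing the grouping


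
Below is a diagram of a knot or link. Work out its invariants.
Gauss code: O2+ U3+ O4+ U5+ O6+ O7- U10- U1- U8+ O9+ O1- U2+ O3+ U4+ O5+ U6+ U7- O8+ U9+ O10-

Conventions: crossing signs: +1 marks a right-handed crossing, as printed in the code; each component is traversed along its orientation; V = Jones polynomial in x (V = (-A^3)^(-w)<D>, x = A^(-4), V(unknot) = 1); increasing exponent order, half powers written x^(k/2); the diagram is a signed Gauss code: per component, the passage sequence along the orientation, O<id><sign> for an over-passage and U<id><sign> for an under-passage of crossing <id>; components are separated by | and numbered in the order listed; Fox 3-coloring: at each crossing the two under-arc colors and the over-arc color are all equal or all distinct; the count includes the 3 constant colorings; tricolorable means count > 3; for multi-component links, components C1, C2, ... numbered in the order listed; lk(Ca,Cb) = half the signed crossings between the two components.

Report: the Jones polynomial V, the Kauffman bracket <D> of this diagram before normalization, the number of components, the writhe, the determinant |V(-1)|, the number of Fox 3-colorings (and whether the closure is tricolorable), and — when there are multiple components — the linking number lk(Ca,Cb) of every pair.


Jones polynomial: V(x) = x^2 + x^4 - x^5 + x^6 - x^7
<D> = -A^-16 + A^-12 - A^-8 + A^-4 + A^4; writhe +4
components 1, writhe +4 (10 crossings)
3-colorings: 3 of 3^10, det 5 — not tricolorable
note: w = +4 shifts under R1 moves; the (-A^3)^(-4) factor cancels that in V


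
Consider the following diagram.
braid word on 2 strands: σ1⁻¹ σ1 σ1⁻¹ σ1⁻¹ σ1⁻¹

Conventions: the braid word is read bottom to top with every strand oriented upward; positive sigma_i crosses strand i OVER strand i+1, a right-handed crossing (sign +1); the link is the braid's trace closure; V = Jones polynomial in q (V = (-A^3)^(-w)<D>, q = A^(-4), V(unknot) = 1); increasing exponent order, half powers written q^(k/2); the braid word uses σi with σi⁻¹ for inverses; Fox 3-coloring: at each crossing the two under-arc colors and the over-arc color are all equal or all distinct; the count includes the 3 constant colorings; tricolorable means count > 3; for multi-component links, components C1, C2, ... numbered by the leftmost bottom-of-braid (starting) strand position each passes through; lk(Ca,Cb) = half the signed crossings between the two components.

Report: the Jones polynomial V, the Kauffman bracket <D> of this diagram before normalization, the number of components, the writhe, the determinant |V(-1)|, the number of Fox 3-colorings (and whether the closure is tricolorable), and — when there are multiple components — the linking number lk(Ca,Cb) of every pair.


V(q) = -q^-4 + q^-3 + q^-1
bracket: -A^-5 - A^3 + A^7, w = -3
1 component, writhe -3, over 5 crossings
det 3, colorings 9 of 3^5 — tricolorable
observation: one generator, power 3: the (2,3) torus pattern


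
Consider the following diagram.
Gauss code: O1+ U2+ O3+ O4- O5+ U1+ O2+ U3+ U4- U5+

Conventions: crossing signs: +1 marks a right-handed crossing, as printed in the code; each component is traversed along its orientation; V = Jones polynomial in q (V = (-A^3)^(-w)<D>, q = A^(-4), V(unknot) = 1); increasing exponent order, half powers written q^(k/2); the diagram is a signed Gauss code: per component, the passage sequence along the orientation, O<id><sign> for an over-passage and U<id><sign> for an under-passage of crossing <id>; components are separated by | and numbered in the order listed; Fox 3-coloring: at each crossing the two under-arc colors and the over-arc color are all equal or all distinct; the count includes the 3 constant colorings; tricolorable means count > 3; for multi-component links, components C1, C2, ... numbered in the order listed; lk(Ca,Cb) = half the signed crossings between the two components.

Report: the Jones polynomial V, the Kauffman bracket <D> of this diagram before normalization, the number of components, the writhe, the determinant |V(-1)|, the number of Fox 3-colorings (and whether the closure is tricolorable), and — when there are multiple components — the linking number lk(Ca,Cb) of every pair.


V = q + q^3 - q^4
<D> = A^-7 - A^-3 - A^5 (w = +3)
1 component over 5 crossings, w = +3
9 Fox colorings among 3^5, |V(-1)| = 3: tricolorable
why: w = +3 (over 5 crossings) is diagram-only; (-A^3)^(-3) removes it from V


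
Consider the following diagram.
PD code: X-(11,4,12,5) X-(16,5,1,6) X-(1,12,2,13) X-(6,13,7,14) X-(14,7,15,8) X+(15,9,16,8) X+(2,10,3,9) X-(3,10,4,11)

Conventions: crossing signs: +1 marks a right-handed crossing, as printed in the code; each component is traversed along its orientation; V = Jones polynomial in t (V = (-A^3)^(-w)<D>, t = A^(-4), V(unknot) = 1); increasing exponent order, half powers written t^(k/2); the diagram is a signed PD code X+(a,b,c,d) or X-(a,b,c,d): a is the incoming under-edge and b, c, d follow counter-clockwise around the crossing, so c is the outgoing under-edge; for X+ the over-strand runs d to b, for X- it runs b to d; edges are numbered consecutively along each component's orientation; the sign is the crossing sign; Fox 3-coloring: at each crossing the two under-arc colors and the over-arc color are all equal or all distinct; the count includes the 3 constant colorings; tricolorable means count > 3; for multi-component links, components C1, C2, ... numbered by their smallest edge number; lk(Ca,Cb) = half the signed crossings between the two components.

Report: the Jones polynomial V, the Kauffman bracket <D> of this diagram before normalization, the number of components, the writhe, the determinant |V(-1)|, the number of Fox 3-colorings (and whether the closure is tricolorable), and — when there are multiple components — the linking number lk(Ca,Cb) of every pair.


V(t) = -t^-4 + t^-3 + t^-1
bracket: A^-8 + 1 - A^4, w = -4
1 component, writhe -4, over 8 crossings
det 3, colorings 9 of 3^8 — tricolorable
observation: |V(-1)| = 3: so tricolorable, since 3 divides 3


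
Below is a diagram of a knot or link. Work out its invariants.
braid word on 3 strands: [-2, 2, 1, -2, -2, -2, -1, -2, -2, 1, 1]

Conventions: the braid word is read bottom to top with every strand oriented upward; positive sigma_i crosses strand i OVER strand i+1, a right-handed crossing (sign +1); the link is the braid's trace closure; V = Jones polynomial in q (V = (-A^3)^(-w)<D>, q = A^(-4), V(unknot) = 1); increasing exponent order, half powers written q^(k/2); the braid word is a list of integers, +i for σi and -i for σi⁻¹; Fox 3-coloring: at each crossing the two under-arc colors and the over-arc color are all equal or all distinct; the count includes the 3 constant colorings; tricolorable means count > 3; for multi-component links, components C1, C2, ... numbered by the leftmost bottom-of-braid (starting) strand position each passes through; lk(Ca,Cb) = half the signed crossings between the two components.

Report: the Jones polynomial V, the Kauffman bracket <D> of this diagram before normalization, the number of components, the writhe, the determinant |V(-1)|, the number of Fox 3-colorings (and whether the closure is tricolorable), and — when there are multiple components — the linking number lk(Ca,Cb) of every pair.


Jones polynomial: V(q) = q^(-11/2) - q^(-9/2) + q^(-7/2) - 2q^(-5/2) + q^(-3/2) - 2q^(-1/2)
<D> = 2A^-7 - A^-3 + 2A - A^5 + A^9 - A^13; writhe -3
components 2, writhe -3 (11 crossings)
linking number lk(C1,C2) = 0
3-colorings: 3 of 3^11, det 8 — not tricolorable
note: |V(-1)| = 8: so not tricolorable, since 3 does not divide 8


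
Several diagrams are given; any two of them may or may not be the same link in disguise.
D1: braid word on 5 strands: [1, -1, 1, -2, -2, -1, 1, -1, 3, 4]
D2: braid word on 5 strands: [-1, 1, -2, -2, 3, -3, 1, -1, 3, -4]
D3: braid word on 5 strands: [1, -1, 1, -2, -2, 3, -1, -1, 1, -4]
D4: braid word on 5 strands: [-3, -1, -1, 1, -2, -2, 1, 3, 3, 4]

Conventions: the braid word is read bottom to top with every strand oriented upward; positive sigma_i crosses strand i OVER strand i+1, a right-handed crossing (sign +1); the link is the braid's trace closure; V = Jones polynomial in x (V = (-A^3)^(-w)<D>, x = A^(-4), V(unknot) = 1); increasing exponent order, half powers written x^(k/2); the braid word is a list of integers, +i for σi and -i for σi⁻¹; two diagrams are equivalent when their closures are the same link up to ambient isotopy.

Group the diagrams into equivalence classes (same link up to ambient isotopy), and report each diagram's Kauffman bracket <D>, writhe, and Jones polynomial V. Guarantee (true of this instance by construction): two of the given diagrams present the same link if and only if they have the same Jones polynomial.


classes: {D1, D2, D3, D4}
V(D1) = x^-3 + x^-2 + x^-1 + 1  [10 crossings, <D> = 1 + A^4 + A^8 + A^12, w = 0]
V(D2) = x^-3 + x^-2 + x^-1 + 1  [10 crossings, <D> = A^-6 + A^-2 + A^2 + A^6, w = -2]
D3 (bracket A^-6 + A^-2 + A^2 + A^6; 10 crossings at w = -2): V = x^-3 + x^-2 + x^-1 + 1
V(D4) = x^-3 + x^-2 + x^-1 + 1  [10 crossings, <D> = 1 + A^4 + A^8 + A^12, w = 0]
note: one V(x) for all 4 diagrams — one class (guaranteed)


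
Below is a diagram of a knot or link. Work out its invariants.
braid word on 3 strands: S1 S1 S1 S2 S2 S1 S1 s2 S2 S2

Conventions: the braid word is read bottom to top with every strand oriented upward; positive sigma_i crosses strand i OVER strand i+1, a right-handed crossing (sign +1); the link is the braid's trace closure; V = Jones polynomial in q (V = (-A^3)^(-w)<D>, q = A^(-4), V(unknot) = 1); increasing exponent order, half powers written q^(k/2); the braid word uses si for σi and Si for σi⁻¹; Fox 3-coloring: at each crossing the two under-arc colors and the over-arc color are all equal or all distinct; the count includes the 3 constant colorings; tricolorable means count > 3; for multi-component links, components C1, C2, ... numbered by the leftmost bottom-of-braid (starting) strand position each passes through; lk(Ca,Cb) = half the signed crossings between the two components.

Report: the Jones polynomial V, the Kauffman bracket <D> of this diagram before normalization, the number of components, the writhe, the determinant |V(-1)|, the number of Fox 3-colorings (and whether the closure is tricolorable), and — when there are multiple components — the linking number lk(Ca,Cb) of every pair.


Jones polynomial: V(q) = -q^-8 + q^-5 + q^-3
<D> = A^-12 + A^-4 - A^8; writhe -8
components 1, writhe -8 (10 crossings)
3-colorings: 9 of 3^10, det 3 — tricolorable
note: det 3 = |V(-1)|; divisible by 3, so tricolorable


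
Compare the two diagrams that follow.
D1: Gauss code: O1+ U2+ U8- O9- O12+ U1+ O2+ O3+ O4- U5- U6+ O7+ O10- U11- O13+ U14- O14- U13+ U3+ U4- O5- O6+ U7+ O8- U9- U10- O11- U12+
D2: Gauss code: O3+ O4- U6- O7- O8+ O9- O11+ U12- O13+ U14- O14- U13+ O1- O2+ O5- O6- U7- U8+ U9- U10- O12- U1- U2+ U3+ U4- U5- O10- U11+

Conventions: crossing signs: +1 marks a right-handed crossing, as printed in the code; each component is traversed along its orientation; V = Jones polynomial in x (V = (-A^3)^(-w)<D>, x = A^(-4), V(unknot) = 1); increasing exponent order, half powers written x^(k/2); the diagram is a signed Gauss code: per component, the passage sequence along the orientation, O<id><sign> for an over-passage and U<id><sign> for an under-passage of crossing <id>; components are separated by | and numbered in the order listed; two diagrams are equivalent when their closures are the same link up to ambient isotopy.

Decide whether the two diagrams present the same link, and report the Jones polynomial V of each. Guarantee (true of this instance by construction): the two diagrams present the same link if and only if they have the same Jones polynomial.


equivalent: no
V(D1) = -x^-3 + 2x^-2 - 2x^-1 + 3 - 2x + 2x^2 - x^3  (w 0, c 14, <D> = -A^-12 + 2A^-8 - 2A^-4 + 3 - 2A^4 + 2A^8 - A^12)
V(D2) = -x^-6 + x^-5 - x^-4 + 2x^-3 - x^-2 + x^-1  [14 crossings, <D> = A^-8 - A^-4 + 2 - A^4 + A^8 - A^12, w = -4]
key observation: 2 values of V(x) split the 2 diagrams


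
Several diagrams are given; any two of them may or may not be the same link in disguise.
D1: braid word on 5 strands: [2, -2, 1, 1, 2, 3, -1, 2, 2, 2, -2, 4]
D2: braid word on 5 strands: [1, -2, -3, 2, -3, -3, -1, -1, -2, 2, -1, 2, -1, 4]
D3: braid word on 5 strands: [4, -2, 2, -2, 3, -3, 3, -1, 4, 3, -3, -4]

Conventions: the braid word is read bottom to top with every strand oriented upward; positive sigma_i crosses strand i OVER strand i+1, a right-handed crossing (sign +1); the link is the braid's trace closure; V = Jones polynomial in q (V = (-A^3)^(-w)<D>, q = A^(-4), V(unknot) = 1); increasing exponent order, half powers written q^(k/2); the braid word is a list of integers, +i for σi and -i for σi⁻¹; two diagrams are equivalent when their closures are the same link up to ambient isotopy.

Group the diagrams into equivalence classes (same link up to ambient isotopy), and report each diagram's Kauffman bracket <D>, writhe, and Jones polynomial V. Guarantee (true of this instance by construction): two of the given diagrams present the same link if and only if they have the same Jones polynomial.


grouping into links: {D1} | {D2} | {D3}
V(D1) = q - q^2 + 2q^3 - q^4 + q^5 - q^6  (w +6, c 12, <D> = -A^-6 + A^-2 - A^2 + 2A^6 - A^10 + A^14)
D2 (bracket A^-4 + 2A^4 - 2A^8 + A^12 - 2A^16 + A^20; 14 crossings at w = -4): V = q^-8 - 2q^-7 + q^-6 - 2q^-5 + 2q^-4 + q^-2
D3 (bracket 1; 12 crossings at w = 0): V = 1
why: 3 classes among 3 diagrams; unequal V(q) rules out equality


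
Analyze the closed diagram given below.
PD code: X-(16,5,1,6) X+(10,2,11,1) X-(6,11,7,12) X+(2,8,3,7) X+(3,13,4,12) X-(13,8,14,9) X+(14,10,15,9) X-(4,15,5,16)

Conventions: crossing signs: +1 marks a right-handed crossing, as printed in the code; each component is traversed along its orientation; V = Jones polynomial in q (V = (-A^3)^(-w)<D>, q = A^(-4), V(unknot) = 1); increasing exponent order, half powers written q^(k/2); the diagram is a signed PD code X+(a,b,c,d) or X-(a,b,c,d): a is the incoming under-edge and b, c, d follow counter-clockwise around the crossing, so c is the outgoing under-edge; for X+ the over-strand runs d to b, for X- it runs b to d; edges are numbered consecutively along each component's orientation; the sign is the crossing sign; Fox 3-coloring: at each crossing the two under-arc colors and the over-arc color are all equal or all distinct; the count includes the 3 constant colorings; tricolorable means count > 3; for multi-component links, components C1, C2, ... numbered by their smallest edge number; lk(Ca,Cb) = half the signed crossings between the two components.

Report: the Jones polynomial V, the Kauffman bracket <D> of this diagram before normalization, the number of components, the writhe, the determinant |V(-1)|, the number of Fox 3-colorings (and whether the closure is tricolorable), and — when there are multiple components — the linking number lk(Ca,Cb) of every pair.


V = q^-2 - q^-1 + 1 - q + q^2
<D> = A^-8 - A^-4 + 1 - A^4 + A^8 (w = 0)
1 component over 8 crossings, w = 0
3 Fox colorings among 3^8, |V(-1)| = 5: not tricolorable
why: V spans 4 powers of q: at least 4 crossings in any diagram


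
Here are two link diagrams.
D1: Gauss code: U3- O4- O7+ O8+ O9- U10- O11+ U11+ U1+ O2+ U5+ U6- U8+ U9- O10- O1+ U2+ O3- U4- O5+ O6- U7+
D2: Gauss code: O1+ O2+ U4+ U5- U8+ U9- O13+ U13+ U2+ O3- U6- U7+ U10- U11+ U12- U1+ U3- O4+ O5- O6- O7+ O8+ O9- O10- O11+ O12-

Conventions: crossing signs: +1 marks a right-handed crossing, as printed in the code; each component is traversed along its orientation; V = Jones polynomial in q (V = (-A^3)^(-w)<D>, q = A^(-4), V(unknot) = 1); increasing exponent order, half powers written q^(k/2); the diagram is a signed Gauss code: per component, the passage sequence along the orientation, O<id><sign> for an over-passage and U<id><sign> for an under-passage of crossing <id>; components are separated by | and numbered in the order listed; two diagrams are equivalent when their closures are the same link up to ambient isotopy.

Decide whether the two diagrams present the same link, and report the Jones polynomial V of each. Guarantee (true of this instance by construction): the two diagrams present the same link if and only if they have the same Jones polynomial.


equivalent: yes
D1 (bracket -A^3; 11 crossings at w = +1): V = 1
V(D2) = 1  [13 crossings, <D> = -A^3, w = +1]
observation: Reidemeister moves carry D1 (11 crossings) to D2 (13)
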